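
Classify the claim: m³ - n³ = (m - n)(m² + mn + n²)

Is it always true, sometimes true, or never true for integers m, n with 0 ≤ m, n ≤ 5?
The identity holds for every pair in the range. For instance at (m, n) = (3, 4): both sides equal -37.

Answer: Always true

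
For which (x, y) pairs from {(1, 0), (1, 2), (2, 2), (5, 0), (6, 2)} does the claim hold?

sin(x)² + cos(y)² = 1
(2, 2)

Testing each pair:
(1, 0): LHS = sin(1)² + 1 ≈ 1.708, RHS = 1 → fails
(1, 2): LHS = cos(2)² + sin(1)² ≈ 0.8813, RHS = 1 → fails
(2, 2): LHS = cos(2)² + sin(2)² = 1, RHS = 1 → holds
(5, 0): LHS = sin(5)² + 1 ≈ 1.92, RHS = 1 → fails
(6, 2): LHS = sin(6)² + cos(2)² ≈ 0.2513, RHS = 1 → fails

1 of 5 pairs satisfies the claim.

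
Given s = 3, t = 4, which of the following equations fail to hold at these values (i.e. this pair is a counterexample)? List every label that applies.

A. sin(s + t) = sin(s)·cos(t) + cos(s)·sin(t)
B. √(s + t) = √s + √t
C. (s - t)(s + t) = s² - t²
Evaluating each claim at the given values:
A. LHS = sin(7) ≈ 0.657, RHS = sin(3)·cos(4) + sin(4)·cos(3) ≈ 0.657 → holds here (LHS = RHS)
B. LHS = √(7) ≈ 2.646, RHS = √(3) + 2 ≈ 3.732 → fails here (LHS ≠ RHS)
C. LHS = -7, RHS = -7 → holds here (LHS = RHS)

Answer: B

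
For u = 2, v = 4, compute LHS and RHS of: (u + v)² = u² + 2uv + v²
LHS = (2 + 4)² = 36
RHS = 2² + 2·2·4 + 4² = 36

LHS = RHS: the two sides agree.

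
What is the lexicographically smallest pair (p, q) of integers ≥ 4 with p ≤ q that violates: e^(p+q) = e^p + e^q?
(p, q) = (4, 4)

Substituting (4, 4) into the claim:
LHS = e^(4+4) = e^8 ≈ 2981
RHS = e^4 + e^4 = 2·e^4 ≈ 109.2

Since LHS ≠ RHS, this pair disproves the claim, and no lexicographically smaller pair (p ≤ q, integers ≥ 4) does.

For instance (5, 8) is also a counterexample (LHS = e^13 ≈ 442413.4, RHS = e^5 + e^8 ≈ 3129), but it's lexicographically larger.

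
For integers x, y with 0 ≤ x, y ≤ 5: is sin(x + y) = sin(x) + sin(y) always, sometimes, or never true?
It holds at (x, y) = (0, 1) (both sides equal sin(1) ≈ 0.8415), but fails at (x, y) = (5, 1) (LHS = sin(6) ≈ -0.2794, RHS = sin(5) + sin(1) ≈ -0.1175).

Answer: Sometimes true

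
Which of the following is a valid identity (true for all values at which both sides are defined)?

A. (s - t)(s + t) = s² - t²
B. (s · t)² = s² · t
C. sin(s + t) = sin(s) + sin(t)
A

A: holds — e.g. at (1, 1), both sides equal 0.
B: fails at (2, 7) — LHS = 196, RHS = 28.
C: fails at (2, 4) — LHS = sin(6) ≈ -0.2794, RHS = sin(4) + sin(2) ≈ 0.1525.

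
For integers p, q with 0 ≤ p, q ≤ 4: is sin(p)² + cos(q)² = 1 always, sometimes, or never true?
It holds at (p, q) = (0, 0) (both sides equal 1), but fails at (p, q) = (0, 4) (LHS = cos(4)² ≈ 0.4272, RHS = 1).

Answer: Sometimes true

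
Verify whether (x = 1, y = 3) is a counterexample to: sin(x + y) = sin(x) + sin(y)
Yes

Substituting x = 1, y = 3:
LHS = sin(1 + 3) = sin(4) ≈ -0.7568
RHS = sin(1) + sin(3) ≈ 0.9826

Since LHS ≠ RHS, this pair disproves the claim.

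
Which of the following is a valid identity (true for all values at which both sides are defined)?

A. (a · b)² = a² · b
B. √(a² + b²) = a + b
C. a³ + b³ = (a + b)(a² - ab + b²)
C

A: fails at (4, 4) — LHS = 256, RHS = 64.
B: fails at (2, 7) — LHS = √(53) ≈ 7.28, RHS = 9.
C: holds — e.g. at (0, 1), both sides equal 1.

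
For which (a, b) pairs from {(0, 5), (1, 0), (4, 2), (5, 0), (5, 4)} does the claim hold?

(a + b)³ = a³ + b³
(0, 5), (1, 0), (5, 0)

Testing each pair:
(0, 5): LHS = 125, RHS = 125 → holds
(1, 0): LHS = 1, RHS = 1 → holds
(4, 2): LHS = 216, RHS = 72 → fails
(5, 0): LHS = 125, RHS = 125 → holds
(5, 4): LHS = 729, RHS = 189 → fails

3 of 5 pairs satisfy the claim.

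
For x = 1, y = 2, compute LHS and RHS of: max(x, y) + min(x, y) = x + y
LHS = max(1, 2) + min(1, 2) = 3
RHS = 1 + 2 = 3

LHS = RHS: the two sides agree.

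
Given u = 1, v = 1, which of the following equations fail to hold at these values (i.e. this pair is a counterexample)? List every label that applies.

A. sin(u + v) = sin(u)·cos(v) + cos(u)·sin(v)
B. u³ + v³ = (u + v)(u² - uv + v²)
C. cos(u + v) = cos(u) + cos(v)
C

Evaluating each claim at the given values:
A. LHS = sin(2) ≈ 0.9093, RHS = 2·sin(1)·cos(1) ≈ 0.9093 → holds here (LHS = RHS)
B. LHS = 2, RHS = 2 → holds here (LHS = RHS)
C. LHS = cos(2) ≈ -0.4161, RHS = 2·cos(1) ≈ 1.081 → fails here (LHS ≠ RHS)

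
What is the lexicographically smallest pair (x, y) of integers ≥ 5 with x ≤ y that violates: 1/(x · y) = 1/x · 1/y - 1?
Substituting (5, 5) into the claim:
LHS = 1/(5 · 5) = 1/25
RHS = 1/5 · 1/5 - 1 = -24/25

Since LHS ≠ RHS, this pair disproves the claim, and no lexicographically smaller pair (x ≤ y, integers ≥ 5) does.

For instance (7, 9) is also a counterexample (LHS = 1/63, RHS = -62/63), but it's lexicographically larger.

Answer: (x, y) = (5, 5)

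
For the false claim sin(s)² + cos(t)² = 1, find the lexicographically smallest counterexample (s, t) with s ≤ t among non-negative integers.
At (0, 0): both sides equal 1, so it holds there.

Substituting (0, 1) into the claim:
LHS = sin(0)² + cos(1)² = cos(1)² ≈ 0.2919
RHS = 1

Since LHS ≠ RHS, this pair disproves the claim, and no lexicographically smaller pair (s ≤ t, non-negative integers) does.

For instance (3, 7) is also a counterexample (LHS = sin(3)² + cos(7)² ≈ 0.5883, RHS = 1), but it's lexicographically larger.

Answer: (s, t) = (0, 1)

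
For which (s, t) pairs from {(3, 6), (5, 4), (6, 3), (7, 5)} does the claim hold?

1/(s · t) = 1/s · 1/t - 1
Testing each pair:
(3, 6): LHS = 1/18, RHS = -17/18 → fails
(5, 4): LHS = 1/20, RHS = -19/20 → fails
(6, 3): LHS = 1/18, RHS = -17/18 → fails
(7, 5): LHS = 1/35, RHS = -34/35 → fails

No pair satisfies the claim.

Answer: None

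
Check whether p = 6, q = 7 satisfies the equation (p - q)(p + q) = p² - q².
Holds

Substituting p = 6, q = 7:

LHS = (6 - 7)(6 + 7) = -13
RHS = 6² - 7² = -13

LHS = RHS, so the equation holds at this point.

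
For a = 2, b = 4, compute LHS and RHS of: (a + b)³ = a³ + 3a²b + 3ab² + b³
LHS = (2 + 4)³ = 216
RHS = 2³ + 3·2²·4 + 3·2·4² + 4³ = 216

LHS = RHS: the two sides agree.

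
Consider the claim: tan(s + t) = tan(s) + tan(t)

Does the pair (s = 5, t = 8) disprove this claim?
Substituting s = 5, t = 8:
LHS = tan(5 + 8) = tan(13) ≈ 0.463
RHS = tan(5) + tan(8) ≈ -10.18

Since LHS ≠ RHS, this pair disproves the claim.

Answer: Yes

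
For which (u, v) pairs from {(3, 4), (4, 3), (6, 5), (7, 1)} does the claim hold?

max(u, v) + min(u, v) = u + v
Testing each pair:
(3, 4): LHS = 7, RHS = 7 → holds
(4, 3): LHS = 7, RHS = 7 → holds
(6, 5): LHS = 11, RHS = 11 → holds
(7, 1): LHS = 8, RHS = 8 → holds

Every pair satisfies the claim.

Answer: All pairs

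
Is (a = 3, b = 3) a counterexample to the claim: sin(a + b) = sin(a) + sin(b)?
Yes

Substituting a = 3, b = 3:
LHS = sin(3 + 3) = sin(6) ≈ -0.2794
RHS = sin(3) + sin(3) = 2·sin(3) ≈ 0.2822

Since LHS ≠ RHS, this pair disproves the claim.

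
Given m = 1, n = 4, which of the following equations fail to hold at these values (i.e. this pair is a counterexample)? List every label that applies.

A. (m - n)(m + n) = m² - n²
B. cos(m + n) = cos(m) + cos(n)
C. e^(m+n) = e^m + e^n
B, C

Evaluating each claim at the given values:
A. LHS = -15, RHS = -15 → holds here (LHS = RHS)
B. LHS = cos(5) ≈ 0.2837, RHS = cos(4) + cos(1) ≈ -0.1133 → fails here (LHS ≠ RHS)
C. LHS = e^5 ≈ 148.4, RHS = e + e^4 ≈ 57.32 → fails here (LHS ≠ RHS)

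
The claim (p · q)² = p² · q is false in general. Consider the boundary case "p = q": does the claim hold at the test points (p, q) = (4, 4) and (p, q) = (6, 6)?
At (4, 4): LHS = 256 ≠ RHS = 64
At (6, 6): LHS = 1296 ≠ RHS = 216

Answer: No, fails at both test points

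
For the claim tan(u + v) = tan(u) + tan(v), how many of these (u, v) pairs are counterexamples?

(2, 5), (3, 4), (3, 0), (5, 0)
Testing each pair:
(2, 5): LHS = tan(7) ≈ 0.8714, RHS = tan(5) + tan(2) ≈ -5.566 → counterexample
(3, 4): LHS = tan(7) ≈ 0.8714, RHS = tan(3) + tan(4) ≈ 1.015 → counterexample
(3, 0): LHS = tan(3) ≈ -0.1425, RHS = tan(3) ≈ -0.1425 → satisfies claim
(5, 0): LHS = tan(5) ≈ -3.381, RHS = tan(5) ≈ -3.381 → satisfies claim

That makes 2 counterexamples.

Answer: 2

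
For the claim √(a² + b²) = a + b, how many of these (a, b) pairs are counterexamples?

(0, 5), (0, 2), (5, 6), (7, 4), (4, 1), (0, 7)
Testing each pair:
(0, 5): LHS = 5, RHS = 5 → satisfies claim
(0, 2): LHS = 2, RHS = 2 → satisfies claim
(5, 6): LHS = √(61) ≈ 7.81, RHS = 11 → counterexample
(7, 4): LHS = √(65) ≈ 8.062, RHS = 11 → counterexample
(4, 1): LHS = √(17) ≈ 4.123, RHS = 5 → counterexample
(0, 7): LHS = 7, RHS = 7 → satisfies claim

That makes 3 counterexamples.

Answer: 3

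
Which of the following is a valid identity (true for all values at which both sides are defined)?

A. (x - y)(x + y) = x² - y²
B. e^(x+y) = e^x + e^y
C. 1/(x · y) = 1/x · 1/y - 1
A: holds — e.g. at (4, 6), both sides equal -20.
B: fails at (1, 1) — LHS = e^2 ≈ 7.389, RHS = 2·e ≈ 5.437.
C: fails at (2, 3) — LHS = 1/6, RHS = -5/6.

Answer: A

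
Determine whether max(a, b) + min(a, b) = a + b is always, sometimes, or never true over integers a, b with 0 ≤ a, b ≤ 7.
Always true

The identity holds for every pair in the range. For instance at (a, b) = (2, 0): both sides equal 2.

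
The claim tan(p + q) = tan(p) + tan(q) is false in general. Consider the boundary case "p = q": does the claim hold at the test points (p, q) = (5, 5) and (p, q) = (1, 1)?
At (5, 5): LHS = tan(10) ≈ 0.6484 ≠ RHS = 2·tan(5) ≈ -6.761
At (1, 1): LHS = tan(2) ≈ -2.185 ≠ RHS = 2·tan(1) ≈ 3.115

Answer: No, fails at both test points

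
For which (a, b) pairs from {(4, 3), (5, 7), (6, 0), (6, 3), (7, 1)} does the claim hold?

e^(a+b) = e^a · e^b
Testing each pair:
(4, 3): LHS = e^7 ≈ 1097, RHS = e^7 ≈ 1097 → holds
(5, 7): LHS = e^12 ≈ 162754.8, RHS = e^12 ≈ 162754.8 → holds
(6, 0): LHS = e^6 ≈ 403.4, RHS = e^6 ≈ 403.4 → holds
(6, 3): LHS = e^9 ≈ 8103, RHS = e^9 ≈ 8103 → holds
(7, 1): LHS = e^8 ≈ 2981, RHS = e^8 ≈ 2981 → holds

Every pair satisfies the claim.

Answer: All pairs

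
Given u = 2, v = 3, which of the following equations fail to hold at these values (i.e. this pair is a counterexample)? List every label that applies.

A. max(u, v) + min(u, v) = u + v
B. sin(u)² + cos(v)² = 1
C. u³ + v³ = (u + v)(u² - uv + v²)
Evaluating each claim at the given values:
A. LHS = 5, RHS = 5 → holds here (LHS = RHS)
B. LHS = sin(2)² + cos(3)² ≈ 1.807, RHS = 1 → fails here (LHS ≠ RHS)
C. LHS = 35, RHS = 35 → holds here (LHS = RHS)

Answer: B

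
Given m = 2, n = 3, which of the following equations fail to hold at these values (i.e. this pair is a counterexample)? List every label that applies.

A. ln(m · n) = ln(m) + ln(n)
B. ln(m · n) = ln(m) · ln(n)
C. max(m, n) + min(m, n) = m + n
B

Evaluating each claim at the given values:
A. LHS = ln(6) ≈ 1.792, RHS = ln(2) + ln(3) ≈ 1.792 → holds here (LHS = RHS)
B. LHS = ln(6) ≈ 1.792, RHS = ln(2)·ln(3) ≈ 0.7615 → fails here (LHS ≠ RHS)
C. LHS = 5, RHS = 5 → holds here (LHS = RHS)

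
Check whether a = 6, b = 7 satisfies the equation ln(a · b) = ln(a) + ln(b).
Substituting a = 6, b = 7:

LHS = ln(6 · 7) = ln(42) ≈ 3.738
RHS = ln(6) + ln(7) ≈ 3.738

LHS = RHS, so the equation holds at this point.

Answer: Holds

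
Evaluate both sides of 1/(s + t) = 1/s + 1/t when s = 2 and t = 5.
LHS = 1/(2 + 5) = 1/7
RHS = 1/2 + 1/5 = 7/10

LHS ≠ RHS, so the equation does not hold here.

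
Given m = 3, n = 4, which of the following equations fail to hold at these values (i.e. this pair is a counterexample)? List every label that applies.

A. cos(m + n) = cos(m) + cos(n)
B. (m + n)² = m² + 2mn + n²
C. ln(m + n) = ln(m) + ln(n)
Evaluating each claim at the given values:
A. LHS = cos(7) ≈ 0.7539, RHS = cos(3) + cos(4) ≈ -1.644 → fails here (LHS ≠ RHS)
B. LHS = 49, RHS = 49 → holds here (LHS = RHS)
C. LHS = ln(7) ≈ 1.946, RHS = ln(3) + ln(4) ≈ 2.485 → fails here (LHS ≠ RHS)

Answer: A, C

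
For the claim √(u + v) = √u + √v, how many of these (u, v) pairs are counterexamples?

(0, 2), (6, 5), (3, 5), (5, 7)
Testing each pair:
(0, 2): LHS = √(2) ≈ 1.414, RHS = √(2) ≈ 1.414 → satisfies claim
(6, 5): LHS = √(11) ≈ 3.317, RHS = √(5) + √(6) ≈ 4.686 → counterexample
(3, 5): LHS = 2·√(2) ≈ 2.828, RHS = √(3) + √(5) ≈ 3.968 → counterexample
(5, 7): LHS = 2·√(3) ≈ 3.464, RHS = √(5) + √(7) ≈ 4.882 → counterexample

That makes 3 counterexamples.

Answer: 3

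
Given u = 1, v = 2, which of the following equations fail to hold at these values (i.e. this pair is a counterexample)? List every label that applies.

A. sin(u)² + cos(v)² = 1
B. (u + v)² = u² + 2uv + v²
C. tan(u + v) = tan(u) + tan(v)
A, C

Evaluating each claim at the given values:
A. LHS = cos(2)² + sin(1)² ≈ 0.8813, RHS = 1 → fails here (LHS ≠ RHS)
B. LHS = 9, RHS = 9 → holds here (LHS = RHS)
C. LHS = tan(3) ≈ -0.1425, RHS = tan(2) + tan(1) ≈ -0.6276 → fails here (LHS ≠ RHS)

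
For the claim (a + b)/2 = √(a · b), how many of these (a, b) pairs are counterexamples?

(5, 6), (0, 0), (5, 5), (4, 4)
Testing each pair:
(5, 6): LHS = 11/2, RHS = √(30) ≈ 5.477 → counterexample
(0, 0): LHS = 0, RHS = 0 → satisfies claim
(5, 5): LHS = 5, RHS = 5 → satisfies claim
(4, 4): LHS = 4, RHS = 4 → satisfies claim

That makes 1 counterexample.

Answer: 1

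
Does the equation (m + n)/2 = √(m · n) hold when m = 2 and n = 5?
Fails

Substituting m = 2, n = 5:

LHS = (2 + 5)/2 = 7/2
RHS = √(2 · 5) = √(10) ≈ 3.162

LHS ≠ RHS, so the equation does not hold at this point.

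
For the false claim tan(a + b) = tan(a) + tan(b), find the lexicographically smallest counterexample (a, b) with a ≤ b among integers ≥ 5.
Substituting (5, 5) into the claim:
LHS = tan(5 + 5) = tan(10) ≈ 0.6484
RHS = tan(5) + tan(5) = 2·tan(5) ≈ -6.761

Since LHS ≠ RHS, this pair disproves the claim, and no lexicographically smaller pair (a ≤ b, integers ≥ 5) does.

For instance (5, 11) is also a counterexample (LHS = tan(16) ≈ 0.3006, RHS = tan(11) + tan(5) ≈ -229.3), but it's lexicographically larger.

Answer: (a, b) = (5, 5)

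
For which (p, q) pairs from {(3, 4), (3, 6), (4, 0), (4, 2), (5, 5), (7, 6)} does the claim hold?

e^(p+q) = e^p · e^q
All pairs

Testing each pair:
(3, 4): LHS = e^7 ≈ 1097, RHS = e^7 ≈ 1097 → holds
(3, 6): LHS = e^9 ≈ 8103, RHS = e^9 ≈ 8103 → holds
(4, 0): LHS = e^4 ≈ 54.6, RHS = e^4 ≈ 54.6 → holds
(4, 2): LHS = e^6 ≈ 403.4, RHS = e^6 ≈ 403.4 → holds
(5, 5): LHS = e^10 ≈ 22026.5, RHS = e^10 ≈ 22026.5 → holds
(7, 6): LHS = e^13 ≈ 442413.4, RHS = e^13 ≈ 442413.4 → holds

Every pair satisfies the claim.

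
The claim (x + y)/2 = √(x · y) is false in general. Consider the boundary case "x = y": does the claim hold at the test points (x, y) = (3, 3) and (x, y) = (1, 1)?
At (3, 3): LHS = 3, RHS = 3 → equal
At (1, 1): LHS = 1, RHS = 1 → equal

So the claim does hold at both of these boundary points, even though it is not an identity.

Answer: Yes, holds at both test points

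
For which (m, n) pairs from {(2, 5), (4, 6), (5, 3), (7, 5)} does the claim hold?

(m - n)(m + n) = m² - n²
Testing each pair:
(2, 5): LHS = -21, RHS = -21 → holds
(4, 6): LHS = -20, RHS = -20 → holds
(5, 3): LHS = 16, RHS = 16 → holds
(7, 5): LHS = 24, RHS = 24 → holds

Every pair satisfies the claim.

Answer: All pairs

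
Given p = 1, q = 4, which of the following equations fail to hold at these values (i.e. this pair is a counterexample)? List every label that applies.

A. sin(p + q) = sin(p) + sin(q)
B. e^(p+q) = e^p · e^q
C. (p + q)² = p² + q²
Evaluating each claim at the given values:
A. LHS = sin(5) ≈ -0.9589, RHS = sin(4) + sin(1) ≈ 0.08467 → fails here (LHS ≠ RHS)
B. LHS = e^5 ≈ 148.4, RHS = e^5 ≈ 148.4 → holds here (LHS = RHS)
C. LHS = 25, RHS = 17 → fails here (LHS ≠ RHS)

Answer: A, C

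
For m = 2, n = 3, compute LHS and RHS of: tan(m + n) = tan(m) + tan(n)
LHS = tan(2 + 3) = tan(5) ≈ -3.381
RHS = tan(2) + tan(3) ≈ -2.328

LHS ≠ RHS (they differ by about 1.053), so the equation does not hold here.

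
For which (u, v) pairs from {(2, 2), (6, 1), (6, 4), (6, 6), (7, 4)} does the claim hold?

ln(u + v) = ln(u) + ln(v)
Testing each pair:
(2, 2): LHS = ln(4) ≈ 1.386, RHS = 2·ln(2) ≈ 1.386 → holds
(6, 1): LHS = ln(7) ≈ 1.946, RHS = ln(6) ≈ 1.792 → fails
(6, 4): LHS = ln(10) ≈ 2.303, RHS = ln(4) + ln(6) ≈ 3.178 → fails
(6, 6): LHS = ln(12) ≈ 2.485, RHS = 2·ln(6) ≈ 3.584 → fails
(7, 4): LHS = ln(11) ≈ 2.398, RHS = ln(4) + ln(7) ≈ 3.332 → fails

1 of 5 pairs satisfies the claim.

Answer: (2, 2)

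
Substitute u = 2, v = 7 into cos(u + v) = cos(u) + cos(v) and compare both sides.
LHS = cos(2 + 7) = cos(9) ≈ -0.9111
RHS = cos(2) + cos(7) ≈ 0.3378

LHS ≠ RHS (they differ by about 1.249), so the equation does not hold here.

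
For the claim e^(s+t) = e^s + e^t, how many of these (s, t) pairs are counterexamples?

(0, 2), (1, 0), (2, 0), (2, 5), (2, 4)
Testing each pair:
(0, 2): LHS = e^2 ≈ 7.389, RHS = 1 + e^2 ≈ 8.389 → counterexample
(1, 0): LHS = e ≈ 2.718, RHS = 1 + e ≈ 3.718 → counterexample
(2, 0): LHS = e^2 ≈ 7.389, RHS = 1 + e^2 ≈ 8.389 → counterexample
(2, 5): LHS = e^7 ≈ 1097, RHS = e^2 + e^5 ≈ 155.8 → counterexample
(2, 4): LHS = e^6 ≈ 403.4, RHS = e^2 + e^4 ≈ 61.99 → counterexample

That makes 5 counterexamples.

Answer: 5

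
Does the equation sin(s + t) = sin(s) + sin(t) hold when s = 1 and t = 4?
Substituting s = 1, t = 4:

LHS = sin(1 + 4) = sin(5) ≈ -0.9589
RHS = sin(1) + sin(4) ≈ 0.08467

LHS ≠ RHS, so the equation does not hold at this point.

Answer: Fails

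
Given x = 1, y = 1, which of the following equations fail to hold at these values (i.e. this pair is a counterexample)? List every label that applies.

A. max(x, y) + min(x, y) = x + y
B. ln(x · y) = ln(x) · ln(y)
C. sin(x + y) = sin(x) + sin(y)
Evaluating each claim at the given values:
A. LHS = 2, RHS = 2 → holds here (LHS = RHS)
B. LHS = 0, RHS = 0 → holds here (LHS = RHS)
C. LHS = sin(2) ≈ 0.9093, RHS = 2·sin(1) ≈ 1.683 → fails here (LHS ≠ RHS)

Answer: C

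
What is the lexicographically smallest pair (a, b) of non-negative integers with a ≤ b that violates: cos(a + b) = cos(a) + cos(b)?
Substituting (0, 0) into the claim:
LHS = cos(0 + 0) = 1
RHS = cos(0) + cos(0) = 2

Since LHS ≠ RHS, this pair disproves the claim, and no lexicographically smaller pair (a ≤ b, non-negative integers) does.

For instance (3, 5) is also a counterexample (LHS = cos(8) ≈ -0.1455, RHS = cos(3) + cos(5) ≈ -0.7063), but it's lexicographically larger.

Answer: (a, b) = (0, 0)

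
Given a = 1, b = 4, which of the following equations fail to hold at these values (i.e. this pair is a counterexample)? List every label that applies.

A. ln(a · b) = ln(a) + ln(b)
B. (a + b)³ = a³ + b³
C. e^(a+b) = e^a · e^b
Evaluating each claim at the given values:
A. LHS = ln(4) ≈ 1.386, RHS = ln(4) ≈ 1.386 → holds here (LHS = RHS)
B. LHS = 125, RHS = 65 → fails here (LHS ≠ RHS)
C. LHS = e^5 ≈ 148.4, RHS = e^5 ≈ 148.4 → holds here (LHS = RHS)

Answer: B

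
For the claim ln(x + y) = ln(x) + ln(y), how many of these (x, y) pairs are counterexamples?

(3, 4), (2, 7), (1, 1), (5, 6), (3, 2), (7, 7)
Testing each pair:
(3, 4): LHS = ln(7) ≈ 1.946, RHS = ln(3) + ln(4) ≈ 2.485 → counterexample
(2, 7): LHS = ln(9) ≈ 2.197, RHS = ln(2) + ln(7) ≈ 2.639 → counterexample
(1, 1): LHS = ln(2) ≈ 0.6931, RHS = 0 → counterexample
(5, 6): LHS = ln(11) ≈ 2.398, RHS = ln(5) + ln(6) ≈ 3.401 → counterexample
(3, 2): LHS = ln(5) ≈ 1.609, RHS = ln(2) + ln(3) ≈ 1.792 → counterexample
(7, 7): LHS = ln(14) ≈ 2.639, RHS = 2·ln(7) ≈ 3.892 → counterexample

That makes 6 counterexamples.

Answer: 6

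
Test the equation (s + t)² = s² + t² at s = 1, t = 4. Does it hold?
Substituting s = 1, t = 4:

LHS = (1 + 4)² = 25
RHS = 1² + 4² = 17

LHS ≠ RHS, so the equation does not hold at this point.

Answer: Fails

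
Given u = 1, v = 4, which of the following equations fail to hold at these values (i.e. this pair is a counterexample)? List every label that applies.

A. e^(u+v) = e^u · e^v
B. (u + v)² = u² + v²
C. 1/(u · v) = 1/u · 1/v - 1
Evaluating each claim at the given values:
A. LHS = e^5 ≈ 148.4, RHS = e^5 ≈ 148.4 → holds here (LHS = RHS)
B. LHS = 25, RHS = 17 → fails here (LHS ≠ RHS)
C. LHS = 1/4, RHS = -3/4 → fails here (LHS ≠ RHS)

Answer: B, C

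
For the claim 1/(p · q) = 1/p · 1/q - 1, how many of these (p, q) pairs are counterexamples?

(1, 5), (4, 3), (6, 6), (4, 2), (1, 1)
Testing each pair:
(1, 5): LHS = 1/5, RHS = -4/5 → counterexample
(4, 3): LHS = 1/12, RHS = -11/12 → counterexample
(6, 6): LHS = 1/36, RHS = -35/36 → counterexample
(4, 2): LHS = 1/8, RHS = -7/8 → counterexample
(1, 1): LHS = 1, RHS = 0 → counterexample

That makes 5 counterexamples.

Answer: 5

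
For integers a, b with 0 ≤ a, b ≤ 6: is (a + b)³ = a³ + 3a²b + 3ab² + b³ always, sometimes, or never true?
Always true

The identity holds for every pair in the range. For instance at (a, b) = (3, 2): both sides equal 125.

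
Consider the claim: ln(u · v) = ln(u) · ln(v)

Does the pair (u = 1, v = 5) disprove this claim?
Substituting u = 1, v = 5:
LHS = ln(1 · 5) = ln(5) ≈ 1.609
RHS = ln(1) · ln(5) = 0

Since LHS ≠ RHS, this pair disproves the claim.

Answer: Yes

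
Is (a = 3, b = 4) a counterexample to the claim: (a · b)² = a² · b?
Yes

Substituting a = 3, b = 4:
LHS = (3 · 4)² = 144
RHS = 3² · 4 = 36

Since LHS ≠ RHS, this pair disproves the claim.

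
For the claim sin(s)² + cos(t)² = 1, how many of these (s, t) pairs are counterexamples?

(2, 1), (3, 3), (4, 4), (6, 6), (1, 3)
Testing each pair:
(2, 1): LHS = cos(1)² + sin(2)² ≈ 1.119, RHS = 1 → counterexample
(3, 3): LHS = sin(3)² + cos(3)² = 1, RHS = 1 → satisfies claim
(4, 4): LHS = cos(4)² + sin(4)² = 1, RHS = 1 → satisfies claim
(6, 6): LHS = sin(6)² + cos(6)² = 1, RHS = 1 → satisfies claim
(1, 3): LHS = sin(1)² + cos(3)² ≈ 1.688, RHS = 1 → counterexample

That makes 2 counterexamples.

Answer: 2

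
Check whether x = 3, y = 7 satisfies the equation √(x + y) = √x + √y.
Fails

Substituting x = 3, y = 7:

LHS = √(3 + 7) = √(10) ≈ 3.162
RHS = √3 + √7 = √(3) + √(7) ≈ 4.378

LHS ≠ RHS, so the equation does not hold at this point.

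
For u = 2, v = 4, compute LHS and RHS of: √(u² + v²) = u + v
LHS = √(2² + 4²) = 2·√(5) ≈ 4.472
RHS = 2 + 4 = 6

LHS ≠ RHS (they differ by about 1.528), so the equation does not hold here.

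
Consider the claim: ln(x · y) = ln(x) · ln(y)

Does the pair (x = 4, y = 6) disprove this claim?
Yes

Substituting x = 4, y = 6:
LHS = ln(4 · 6) = ln(24) ≈ 3.178
RHS = ln(4) · ln(6) ≈ 2.484

Since LHS ≠ RHS, this pair disproves the claim.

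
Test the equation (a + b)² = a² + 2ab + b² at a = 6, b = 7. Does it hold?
Holds

Substituting a = 6, b = 7:

LHS = (6 + 7)² = 169
RHS = 6² + 2·6·7 + 7² = 169

LHS = RHS, so the equation holds at this point.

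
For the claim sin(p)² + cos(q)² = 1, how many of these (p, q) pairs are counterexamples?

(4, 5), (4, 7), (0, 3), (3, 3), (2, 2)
Testing each pair:
(4, 5): LHS = cos(5)² + sin(4)² ≈ 0.6532, RHS = 1 → counterexample
(4, 7): LHS = cos(7)² + sin(4)² ≈ 1.141, RHS = 1 → counterexample
(0, 3): LHS = cos(3)² ≈ 0.9801, RHS = 1 → counterexample
(3, 3): LHS = sin(3)² + cos(3)² = 1, RHS = 1 → satisfies claim
(2, 2): LHS = cos(2)² + sin(2)² = 1, RHS = 1 → satisfies claim

That makes 3 counterexamples.

Answer: 3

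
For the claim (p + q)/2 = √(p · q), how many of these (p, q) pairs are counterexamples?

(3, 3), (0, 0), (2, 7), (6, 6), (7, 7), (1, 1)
1

Testing each pair:
(3, 3): LHS = 3, RHS = 3 → satisfies claim
(0, 0): LHS = 0, RHS = 0 → satisfies claim
(2, 7): LHS = 9/2, RHS = √(14) ≈ 3.742 → counterexample
(6, 6): LHS = 6, RHS = 6 → satisfies claim
(7, 7): LHS = 7, RHS = 7 → satisfies claim
(1, 1): LHS = 1, RHS = 1 → satisfies claim

That makes 1 counterexample.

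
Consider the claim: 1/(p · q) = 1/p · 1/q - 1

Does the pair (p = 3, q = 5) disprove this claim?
Substituting p = 3, q = 5:
LHS = 1/(3 · 5) = 1/15
RHS = 1/3 · 1/5 - 1 = -14/15

Since LHS ≠ RHS, this pair disproves the claim.

Answer: Yes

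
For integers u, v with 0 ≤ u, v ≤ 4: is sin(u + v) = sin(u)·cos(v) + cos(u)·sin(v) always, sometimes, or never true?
The identity holds for every pair in the range. For instance at (u, v) = (4, 4): both sides equal sin(8) ≈ 0.9894.

Answer: Always true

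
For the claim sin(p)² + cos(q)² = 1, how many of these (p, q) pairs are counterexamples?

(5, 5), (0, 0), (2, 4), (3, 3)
Testing each pair:
(5, 5): LHS = cos(5)² + sin(5)² = 1, RHS = 1 → satisfies claim
(0, 0): LHS = 1, RHS = 1 → satisfies claim
(2, 4): LHS = cos(4)² + sin(2)² ≈ 1.254, RHS = 1 → counterexample
(3, 3): LHS = sin(3)² + cos(3)² = 1, RHS = 1 → satisfies claim

That makes 1 counterexample.

Answer: 1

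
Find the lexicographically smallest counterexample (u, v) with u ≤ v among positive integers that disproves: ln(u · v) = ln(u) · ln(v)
Substituting (1, 2) into the claim:
LHS = ln(1 · 2) = ln(2) ≈ 0.6931
RHS = ln(1) · ln(2) = 0

Since LHS ≠ RHS, this pair disproves the claim, and no lexicographically smaller pair (u ≤ v, positive integers) does.

For instance (1, 3) is also a counterexample (LHS = ln(3) ≈ 1.099, RHS = 0), but it's lexicographically larger.

Answer: (u, v) = (1, 2)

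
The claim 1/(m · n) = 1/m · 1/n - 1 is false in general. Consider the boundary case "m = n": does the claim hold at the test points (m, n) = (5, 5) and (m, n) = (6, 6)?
At (5, 5): LHS = 1/25 ≠ RHS = -24/25
At (6, 6): LHS = 1/36 ≠ RHS = -35/36

Answer: No, fails at both test points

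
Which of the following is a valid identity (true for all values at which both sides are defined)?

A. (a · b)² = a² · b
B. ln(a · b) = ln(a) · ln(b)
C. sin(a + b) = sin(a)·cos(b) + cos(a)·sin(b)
C

A: fails at (5, 5) — LHS = 625, RHS = 125.
B: fails at (1, 2) — LHS = ln(2) ≈ 0.6931, RHS = 0.
C: holds — e.g. at (3, 4), both sides equal sin(7) ≈ 0.657.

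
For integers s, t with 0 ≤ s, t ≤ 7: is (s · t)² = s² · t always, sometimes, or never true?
Sometimes true

It holds at (s, t) = (1, 1) (both sides equal 1), but fails at (s, t) = (2, 4) (LHS = 64, RHS = 16).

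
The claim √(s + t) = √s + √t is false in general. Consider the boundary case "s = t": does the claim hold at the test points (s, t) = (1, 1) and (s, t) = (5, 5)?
No, fails at both test points

At (1, 1): LHS = √(2) ≈ 1.414 ≠ RHS = 2
At (5, 5): LHS = √(10) ≈ 3.162 ≠ RHS = 2·√(5) ≈ 4.472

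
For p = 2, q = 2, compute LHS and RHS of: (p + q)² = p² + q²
LHS = (2 + 2)² = 16
RHS = 2² + 2² = 8

LHS ≠ RHS, so the equation does not hold here.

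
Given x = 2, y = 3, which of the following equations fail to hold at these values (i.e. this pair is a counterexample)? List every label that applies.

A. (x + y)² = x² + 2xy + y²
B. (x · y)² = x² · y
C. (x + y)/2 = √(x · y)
B, C

Evaluating each claim at the given values:
A. LHS = 25, RHS = 25 → holds here (LHS = RHS)
B. LHS = 36, RHS = 12 → fails here (LHS ≠ RHS)
C. LHS = 5/2, RHS = √(6) ≈ 2.449 → fails here (LHS ≠ RHS)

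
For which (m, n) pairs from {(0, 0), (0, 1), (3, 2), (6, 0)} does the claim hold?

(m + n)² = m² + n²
(0, 0), (0, 1), (6, 0)

Testing each pair:
(0, 0): LHS = 0, RHS = 0 → holds
(0, 1): LHS = 1, RHS = 1 → holds
(3, 2): LHS = 25, RHS = 13 → fails
(6, 0): LHS = 36, RHS = 36 → holds

3 of 4 pairs satisfy the claim.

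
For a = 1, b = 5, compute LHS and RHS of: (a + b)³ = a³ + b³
LHS = (1 + 5)³ = 216
RHS = 1³ + 5³ = 126

LHS ≠ RHS, so the equation does not hold here.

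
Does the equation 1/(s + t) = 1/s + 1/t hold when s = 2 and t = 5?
Substituting s = 2, t = 5:

LHS = 1/(2 + 5) = 1/7
RHS = 1/2 + 1/5 = 7/10

LHS ≠ RHS, so the equation does not hold at this point.

Answer: Fails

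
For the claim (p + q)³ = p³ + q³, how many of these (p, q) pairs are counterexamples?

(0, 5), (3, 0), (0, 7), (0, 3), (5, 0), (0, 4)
0

Testing each pair:
(0, 5): LHS = 125, RHS = 125 → satisfies claim
(3, 0): LHS = 27, RHS = 27 → satisfies claim
(0, 7): LHS = 343, RHS = 343 → satisfies claim
(0, 3): LHS = 27, RHS = 27 → satisfies claim
(5, 0): LHS = 125, RHS = 125 → satisfies claim
(0, 4): LHS = 64, RHS = 64 → satisfies claim

That makes 0 counterexamples.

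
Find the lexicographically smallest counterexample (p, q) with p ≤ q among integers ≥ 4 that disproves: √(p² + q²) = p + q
Substituting (4, 4) into the claim:
LHS = √(4² + 4²) = 4·√(2) ≈ 5.657
RHS = 4 + 4 = 8

Since LHS ≠ RHS, this pair disproves the claim, and no lexicographically smaller pair (p ≤ q, integers ≥ 4) does.

For instance (7, 9) is also a counterexample (LHS = √(130) ≈ 11.4, RHS = 16), but it's lexicographically larger.

Answer: (p, q) = (4, 4)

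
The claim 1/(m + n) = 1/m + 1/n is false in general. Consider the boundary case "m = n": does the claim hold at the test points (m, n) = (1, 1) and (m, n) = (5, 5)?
At (1, 1): LHS = 1/2 ≠ RHS = 2
At (5, 5): LHS = 1/10 ≠ RHS = 2/5

Answer: No, fails at both test points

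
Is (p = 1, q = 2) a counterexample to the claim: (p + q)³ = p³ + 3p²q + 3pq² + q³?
No

Substituting p = 1, q = 2:
LHS = (1 + 2)³ = 27
RHS = 1³ + 3·1²·2 + 3·1·2² + 2³ = 27

The sides agree, so this pair does not disprove the claim.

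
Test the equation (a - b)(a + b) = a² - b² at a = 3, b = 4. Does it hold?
Substituting a = 3, b = 4:

LHS = (3 - 4)(3 + 4) = -7
RHS = 3² - 4² = -7

LHS = RHS, so the equation holds at this point.

Answer: Holds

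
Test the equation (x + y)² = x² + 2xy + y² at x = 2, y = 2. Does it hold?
Holds

Substituting x = 2, y = 2:

LHS = (2 + 2)² = 16
RHS = 2² + 2·2·2 + 2² = 16

LHS = RHS, so the equation holds at this point.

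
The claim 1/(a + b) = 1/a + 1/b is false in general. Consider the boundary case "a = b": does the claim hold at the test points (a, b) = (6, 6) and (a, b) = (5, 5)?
No, fails at both test points

At (6, 6): LHS = 1/12 ≠ RHS = 1/3
At (5, 5): LHS = 1/10 ≠ RHS = 2/5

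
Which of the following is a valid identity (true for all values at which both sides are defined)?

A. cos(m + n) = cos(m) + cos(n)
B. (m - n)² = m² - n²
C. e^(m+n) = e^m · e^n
A: fails at (4, 4) — LHS = cos(8) ≈ -0.1455, RHS = 2·cos(4) ≈ -1.307.
B: fails at (4, 5) — LHS = 1, RHS = -9.
C: holds — e.g. at (5, 8), both sides equal e^13 ≈ 442413.4.

Answer: C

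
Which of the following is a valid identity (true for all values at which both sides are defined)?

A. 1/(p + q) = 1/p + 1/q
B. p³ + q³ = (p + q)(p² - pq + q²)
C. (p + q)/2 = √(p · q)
B

A: fails at (1, 5) — LHS = 1/6, RHS = 6/5.
B: holds — e.g. at (3, 7), both sides equal 370.
C: fails at (1, 5) — LHS = 3, RHS = √(5) ≈ 2.236.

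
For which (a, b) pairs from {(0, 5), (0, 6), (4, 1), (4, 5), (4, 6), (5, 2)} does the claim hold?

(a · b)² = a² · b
(0, 5), (0, 6), (4, 1)

Testing each pair:
(0, 5): LHS = 0, RHS = 0 → holds
(0, 6): LHS = 0, RHS = 0 → holds
(4, 1): LHS = 16, RHS = 16 → holds
(4, 5): LHS = 400, RHS = 80 → fails
(4, 6): LHS = 576, RHS = 96 → fails
(5, 2): LHS = 100, RHS = 50 → fails

3 of 6 pairs satisfy the claim.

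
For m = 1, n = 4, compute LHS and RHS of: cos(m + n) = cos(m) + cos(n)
LHS = cos(1 + 4) = cos(5) ≈ 0.2837
RHS = cos(1) + cos(4) ≈ -0.1133

LHS ≠ RHS (they differ by about 0.397), so the equation does not hold here.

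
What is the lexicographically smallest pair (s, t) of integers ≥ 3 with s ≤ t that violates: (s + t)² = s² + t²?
(s, t) = (3, 3)

Substituting (3, 3) into the claim:
LHS = (3 + 3)² = 36
RHS = 3² + 3² = 18

Since LHS ≠ RHS, this pair disproves the claim, and no lexicographically smaller pair (s ≤ t, integers ≥ 3) does.

For instance (4, 10) is also a counterexample (LHS = 196, RHS = 116), but it's lexicographically larger.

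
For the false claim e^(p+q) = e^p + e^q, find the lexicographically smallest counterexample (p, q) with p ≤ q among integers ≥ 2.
(p, q) = (2, 2)

Substituting (2, 2) into the claim:
LHS = e^(2+2) = e^4 ≈ 54.6
RHS = e^2 + e^2 = 2·e^2 ≈ 14.78

Since LHS ≠ RHS, this pair disproves the claim, and no lexicographically smaller pair (p ≤ q, integers ≥ 2) does.

For instance (4, 8) is also a counterexample (LHS = e^12 ≈ 162754.8, RHS = e^4 + e^8 ≈ 3036), but it's lexicographically larger.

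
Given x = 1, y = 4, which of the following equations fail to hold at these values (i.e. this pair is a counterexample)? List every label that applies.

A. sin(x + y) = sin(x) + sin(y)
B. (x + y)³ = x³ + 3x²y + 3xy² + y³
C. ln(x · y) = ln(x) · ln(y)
A, C

Evaluating each claim at the given values:
A. LHS = sin(5) ≈ -0.9589, RHS = sin(4) + sin(1) ≈ 0.08467 → fails here (LHS ≠ RHS)
B. LHS = 125, RHS = 125 → holds here (LHS = RHS)
C. LHS = ln(4) ≈ 1.386, RHS = 0 → fails here (LHS ≠ RHS)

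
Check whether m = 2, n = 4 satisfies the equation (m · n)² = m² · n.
Substituting m = 2, n = 4:

LHS = (2 · 4)² = 64
RHS = 2² · 4 = 16

LHS ≠ RHS, so the equation does not hold at this point.

Answer: Fails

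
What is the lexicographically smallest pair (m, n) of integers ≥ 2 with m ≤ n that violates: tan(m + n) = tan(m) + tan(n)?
Substituting (2, 2) into the claim:
LHS = tan(2 + 2) = tan(4) ≈ 1.158
RHS = tan(2) + tan(2) = 2·tan(2) ≈ -4.37

Since LHS ≠ RHS, this pair disproves the claim, and no lexicographically smaller pair (m ≤ n, integers ≥ 2) does.

For instance (2, 3) is also a counterexample (LHS = tan(5) ≈ -3.381, RHS = tan(2) + tan(3) ≈ -2.328), but it's lexicographically larger.

Answer: (m, n) = (2, 2)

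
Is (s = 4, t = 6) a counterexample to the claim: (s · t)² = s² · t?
Yes

Substituting s = 4, t = 6:
LHS = (4 · 6)² = 576
RHS = 4² · 6 = 96

Since LHS ≠ RHS, this pair disproves the claim.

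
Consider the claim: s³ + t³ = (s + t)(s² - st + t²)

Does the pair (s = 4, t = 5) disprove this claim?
No

Substituting s = 4, t = 5:
LHS = 4³ + 5³ = 189
RHS = (4 + 5)(4² - 4·5 + 5²) = 189

The sides agree, so this pair does not disprove the claim.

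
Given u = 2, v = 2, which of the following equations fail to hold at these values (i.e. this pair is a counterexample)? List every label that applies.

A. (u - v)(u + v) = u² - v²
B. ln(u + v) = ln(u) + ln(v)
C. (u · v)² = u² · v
C

Evaluating each claim at the given values:
A. LHS = 0, RHS = 0 → holds here (LHS = RHS)
B. LHS = ln(4) ≈ 1.386, RHS = 2·ln(2) ≈ 1.386 → holds here (LHS = RHS)
C. LHS = 16, RHS = 8 → fails here (LHS ≠ RHS)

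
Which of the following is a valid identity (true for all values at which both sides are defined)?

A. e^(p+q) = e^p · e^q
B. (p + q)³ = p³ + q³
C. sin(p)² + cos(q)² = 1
A: holds — e.g. at (2, 2), both sides equal e^4 ≈ 54.6.
B: fails at (1, 2) — LHS = 27, RHS = 9.
C: fails at (5, 8) — LHS = cos(8)² + sin(5)² ≈ 0.9407, RHS = 1.

Answer: A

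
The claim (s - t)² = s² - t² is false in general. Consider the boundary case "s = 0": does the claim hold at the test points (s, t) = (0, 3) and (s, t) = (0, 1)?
No, fails at both test points

At (0, 3): LHS = 9 ≠ RHS = -9
At (0, 1): LHS = 1 ≠ RHS = -1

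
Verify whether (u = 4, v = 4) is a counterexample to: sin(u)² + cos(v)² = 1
Substituting u = 4, v = 4:
LHS = sin(4)² + cos(4)² = 1
RHS = 1

The sides agree, so this pair does not disprove the claim.

Answer: No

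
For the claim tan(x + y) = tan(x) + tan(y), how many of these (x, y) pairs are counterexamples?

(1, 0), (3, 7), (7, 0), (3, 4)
2

Testing each pair:
(1, 0): LHS = tan(1) ≈ 1.557, RHS = tan(1) ≈ 1.557 → satisfies claim
(3, 7): LHS = tan(10) ≈ 0.6484, RHS = tan(3) + tan(7) ≈ 0.7289 → counterexample
(7, 0): LHS = tan(7) ≈ 0.8714, RHS = tan(7) ≈ 0.8714 → satisfies claim
(3, 4): LHS = tan(7) ≈ 0.8714, RHS = tan(3) + tan(4) ≈ 1.015 → counterexample

That makes 2 counterexamples.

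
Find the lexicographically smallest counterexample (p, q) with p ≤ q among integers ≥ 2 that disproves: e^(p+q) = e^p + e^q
Substituting (2, 2) into the claim:
LHS = e^(2+2) = e^4 ≈ 54.6
RHS = e^2 + e^2 = 2·e^2 ≈ 14.78

Since LHS ≠ RHS, this pair disproves the claim, and no lexicographically smaller pair (p ≤ q, integers ≥ 2) does.

For instance (3, 8) is also a counterexample (LHS = e^11 ≈ 59874.1, RHS = e^3 + e^8 ≈ 3001), but it's lexicographically larger.

Answer: (p, q) = (2, 2)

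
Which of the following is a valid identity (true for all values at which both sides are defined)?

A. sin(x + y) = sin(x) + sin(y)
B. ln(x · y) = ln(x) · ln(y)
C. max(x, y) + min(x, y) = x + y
A: fails at (2, 2) — LHS = sin(4) ≈ -0.7568, RHS = 2·sin(2) ≈ 1.819.
B: fails at (1, 5) — LHS = ln(5) ≈ 1.609, RHS = 0.
C: holds — e.g. at (3, 7), both sides equal 10.

Answer: C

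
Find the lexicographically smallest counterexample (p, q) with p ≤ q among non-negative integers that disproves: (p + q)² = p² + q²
At (0, 3): both sides equal 9, so it holds there.

Substituting (1, 1) into the claim:
LHS = (1 + 1)² = 4
RHS = 1² + 1² = 2

Since LHS ≠ RHS, this pair disproves the claim, and no lexicographically smaller pair (p ≤ q, non-negative integers) does.

For instance (3, 7) is also a counterexample (LHS = 100, RHS = 58), but it's lexicographically larger.

Answer: (p, q) = (1, 1)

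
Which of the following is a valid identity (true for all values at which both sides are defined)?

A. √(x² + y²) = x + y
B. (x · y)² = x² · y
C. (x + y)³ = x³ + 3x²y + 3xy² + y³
C

A: fails at (3, 3) — LHS = 3·√(2) ≈ 4.243, RHS = 6.
B: fails at (1, 2) — LHS = 4, RHS = 2.
C: holds — e.g. at (1, 1), both sides equal 8.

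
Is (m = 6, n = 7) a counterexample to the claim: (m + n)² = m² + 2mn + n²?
Substituting m = 6, n = 7:
LHS = (6 + 7)² = 169
RHS = 6² + 2·6·7 + 7² = 169

The sides agree, so this pair does not disprove the claim.

Answer: No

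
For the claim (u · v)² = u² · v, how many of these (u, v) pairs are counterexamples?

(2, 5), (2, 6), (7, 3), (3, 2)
4

Testing each pair:
(2, 5): LHS = 100, RHS = 20 → counterexample
(2, 6): LHS = 144, RHS = 24 → counterexample
(7, 3): LHS = 441, RHS = 147 → counterexample
(3, 2): LHS = 36, RHS = 18 → counterexample

That makes 4 counterexamples.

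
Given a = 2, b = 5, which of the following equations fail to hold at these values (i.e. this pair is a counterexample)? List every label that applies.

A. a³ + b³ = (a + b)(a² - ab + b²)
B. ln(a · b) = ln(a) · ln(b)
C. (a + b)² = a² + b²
Evaluating each claim at the given values:
A. LHS = 133, RHS = 133 → holds here (LHS = RHS)
B. LHS = ln(10) ≈ 2.303, RHS = ln(2)·ln(5) ≈ 1.116 → fails here (LHS ≠ RHS)
C. LHS = 49, RHS = 29 → fails here (LHS ≠ RHS)

Answer: B, C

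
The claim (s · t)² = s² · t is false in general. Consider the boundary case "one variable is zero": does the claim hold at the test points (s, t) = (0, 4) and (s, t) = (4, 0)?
At (0, 4): LHS = 0, RHS = 0 → equal
At (4, 0): LHS = 0, RHS = 0 → equal

So the claim does hold at both of these boundary points, even though it is not an identity.

Answer: Yes, holds at both test points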